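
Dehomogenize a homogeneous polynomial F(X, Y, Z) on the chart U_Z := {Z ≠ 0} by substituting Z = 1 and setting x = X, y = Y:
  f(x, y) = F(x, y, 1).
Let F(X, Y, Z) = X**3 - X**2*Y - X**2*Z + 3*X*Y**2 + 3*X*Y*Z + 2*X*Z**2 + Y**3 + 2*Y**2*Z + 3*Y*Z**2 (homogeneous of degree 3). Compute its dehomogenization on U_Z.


f(x, y) = x**3 - x**2*y - x**2 + 3*x*y**2 + 3*x*y + 2*x + y**3 + 2*y**2 + 3*y

On U_Z we set Z = 1. Each monomial c·X^i·Y^j·Z^k in F becomes c·x^i·y^j·1^k = c·x^i·y^j.
Substituting Z = 1: F(X, Y, 1) = x**3 - x**2*y - x**2 + 3*x*y**2 + 3*x*y + 2*x + y**3 + 2*y**2 + 3*y.
Note: deg(f) ≤ deg(F) = 3; strict inequality happens when F is divisible by Z (lost terms).


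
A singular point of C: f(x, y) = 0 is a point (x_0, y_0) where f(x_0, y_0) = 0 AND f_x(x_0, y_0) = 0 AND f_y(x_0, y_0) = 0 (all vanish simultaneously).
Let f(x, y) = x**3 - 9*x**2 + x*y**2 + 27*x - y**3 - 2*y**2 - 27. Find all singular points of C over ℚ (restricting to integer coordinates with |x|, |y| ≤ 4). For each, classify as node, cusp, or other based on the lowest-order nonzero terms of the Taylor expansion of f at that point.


Singular points: {(3, 0)}; classification: cusp.

Compute partial derivatives:
  f_x = 3*x**2 - 18*x + y**2 + 27.
  f_y = 2*x*y - 3*y**2 - 4*y.
Scan x_0 ∈ {−4, ..., 4}. For each x_0, f_y(x_0, y) is a polynomial in y; find its integer roots y ∈ {−4, ..., 4}, then test f_x and f at those candidates.
  x = -4: f_y(-4, y) = -3*y**2 - 12*y; vanishes at y ∈ {-4, 0}. (-4, -4): f_x = 163 ≠ 0; (-4, 0): f_x = 147 ≠ 0.
  x = -3: f_y(-3, y) = -3*y**2 - 10*y; vanishes at y ∈ {0}. (-3, 0): f_x = 108 ≠ 0.
  x = -2: f_y(-2, y) = -3*y**2 - 8*y; vanishes at y ∈ {0}. (-2, 0): f_x = 75 ≠ 0.
  x = -1: f_y(-1, y) = -3*y**2 - 6*y; vanishes at y ∈ {-2, 0}. (-1, -2): f_x = 52 ≠ 0; (-1, 0): f_x = 48 ≠ 0.
  x = 0: f_y(0, y) = -3*y**2 - 4*y; vanishes at y ∈ {0}. (0, 0): f_x = 27 ≠ 0.
  x = 1: f_y(1, y) = -3*y**2 - 2*y; vanishes at y ∈ {0}. (1, 0): f_x = 12 ≠ 0.
  x = 2: f_y(2, y) = -3*y**2; vanishes at y ∈ {0}. (2, 0): f_x = 3 ≠ 0.
  x = 3: f_y(3, y) = -3*y**2 + 2*y; vanishes at y ∈ {0}. (3, 0): f_x = 0, f = 0 — SINGULAR.
  x = 4: f_y(4, y) = -3*y**2 + 4*y; vanishes at y ∈ {0}. (4, 0): f_x = 3 ≠ 0.
Only singular point on the grid: (3, 0).
Classify: substitute x = 3 + u, y = 0 + v and expand: f = u**3 + u*v**2 - v**3 + v**2.
No constant or linear terms (consistent with a singular point). Quadratic part: v**2. Cubic part: u**3 + u*v**2 - v**3.
The quadratic part v**2 is a perfect square, so there is a single (double) tangent line v = 0, i.e. y = 0. Restricting the cubic part to that line (v = 0) leaves u**3 ≠ 0, so f is not divisible by v and the branch is v² ≈ -u**3 to lowest order — this is a cusp.
Classification: cusp.


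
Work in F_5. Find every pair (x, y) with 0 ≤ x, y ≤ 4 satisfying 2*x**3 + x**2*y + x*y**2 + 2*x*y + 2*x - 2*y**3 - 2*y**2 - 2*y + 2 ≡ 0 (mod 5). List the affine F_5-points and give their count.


Affine F_5-points: {(4, 1), (4, 4)}; count = 2.

For each of the 25 pairs (x, y) ∈ F_5², evaluate f(x, y) mod 5. Record the zeros.
  x = 0: [0↦2, 1↦1, 2↦4, 3↦4, 4↦4]  zeros at y ∈ ∅
  x = 1: [0↦1, 1↦4, 2↦3, 3↦1, 4↦1]  zeros at y ∈ ∅
  x = 2: [0↦2, 1↦1, 2↦3, 3↦1, 4↦3]  zeros at y ∈ ∅
  x = 3: [0↦2, 1↦4, 2↦1, 3↦1, 4↦2]  zeros at y ∈ ∅
  x = 4: [0↦3, 1↦0, 2↦4, 3↦3, 4↦0]  zeros at y ∈ {1, 4}
Collecting zeros: affine points = {(4, 1), (4, 4)}.
Total count |C(F_5)_aff| = 2.


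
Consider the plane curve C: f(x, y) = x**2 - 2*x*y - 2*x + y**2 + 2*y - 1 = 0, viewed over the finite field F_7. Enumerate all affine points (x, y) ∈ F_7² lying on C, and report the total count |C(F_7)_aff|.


Affine F_7-points: {(0, 2), (0, 3), (1, 3), (1, 4), (2, 4), (2, 5), (3, 5), (3, 6), (4, 0), (4, 6), (5, 0), (5, 1), (6, 1), (6, 2)}; count = 14.

For each of the 49 pairs (x, y) ∈ F_7², evaluate f(x, y) mod 7. Record the zeros.
  x = 0: [0↦6, 1↦2, 2↦0, 3↦0, 4↦2, 5↦6, 6↦5]  zeros at y ∈ {2, 3}
  x = 1: [0↦5, 1↦6, 2↦2, 3↦0, 4↦0, 5↦2, 6↦6]  zeros at y ∈ {3, 4}
  x = 2: [0↦6, 1↦5, 2↦6, 3↦2, 4↦0, 5↦0, 6↦2]  zeros at y ∈ {4, 5}
  x = 3: [0↦2, 1↦6, 2↦5, 3↦6, 4↦2, 5↦0, 6↦0]  zeros at y ∈ {5, 6}
  x = 4: [0↦0, 1↦2, 2↦6, 3↦5, 4↦6, 5↦2, 6↦0]  zeros at y ∈ {0, 6}
  x = 5: [0↦0, 1↦0, 2↦2, 3↦6, 4↦5, 5↦6, 6↦2]  zeros at y ∈ {0, 1}
  x = 6: [0↦2, 1↦0, 2↦0, 3↦2, 4↦6, 5↦5, 6↦6]  zeros at y ∈ {1, 2}
Collecting zeros: affine points = {(0, 2), (0, 3), (1, 3), (1, 4), (2, 4), (2, 5), (3, 5), (3, 6), (4, 0), (4, 6), (5, 0), (5, 1), (6, 1), (6, 2)}.
Total count |C(F_7)_aff| = 14.


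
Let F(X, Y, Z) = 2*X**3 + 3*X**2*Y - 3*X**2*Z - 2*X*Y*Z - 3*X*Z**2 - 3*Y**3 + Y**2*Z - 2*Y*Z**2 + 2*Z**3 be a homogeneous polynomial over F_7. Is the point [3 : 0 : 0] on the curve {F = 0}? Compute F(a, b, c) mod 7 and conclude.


F(3,0,0) ≡ 5 (mod 7); P is NOT on the curve.

Evaluate F(3, 0, 0) term-by-term (mod 7).
  2*X**3 ↦ 2·27·1·1 = 54
  3*X**2*Y ↦ 3·9·0·1 = 0
  -3*X**2*Z ↦ -3·9·1·0 = 0
  -2*X*Y*Z ↦ -2·3·0·0 = 0
  -3*X*Z**2 ↦ -3·3·1·0 = 0
  -3*Y**3 ↦ -3·1·0·1 = 0
  Y**2*Z ↦ 1·1·0·0 = 0
  -2*Y*Z**2 ↦ -2·1·0·0 = 0
  2*Z**3 ↦ 2·1·1·0 = 0
Sum: F(3, 0, 0) = (54) + (0) + (0) + (0) + (0) + (0) + (0) + (0) + (0) = 54.
Reducing mod 7: 54 ≡ 5 (mod 7).
Since F(a, b, c) ≡ 5 ≠ 0 (mod 7), P does NOT lie on the curve.


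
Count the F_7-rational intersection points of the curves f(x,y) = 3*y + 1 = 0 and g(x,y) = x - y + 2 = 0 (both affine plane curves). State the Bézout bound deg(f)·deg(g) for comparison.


Common zeros: {(0, 2)}; count = 1; Bézout bound = 1.

deg(f) = 1, deg(g) = 1, so Bézout bound = 1.
Scan x ∈ F_7. For each x, list the y ∈ F_7 with f(x, y) ≡ 0 and those with g(x, y) ≡ 0 (mod 7); the common zeros in that column are the intersection.
  x = 0: f ≡ 0 at y ∈ {2}; g ≡ 0 at y ∈ {2}; common: {2}.
  x = 1: f ≡ 0 at y ∈ {2}; g ≡ 0 at y ∈ {3}; common: ∅.
  x = 2: f ≡ 0 at y ∈ {2}; g ≡ 0 at y ∈ {4}; common: ∅.
  x = 3: f ≡ 0 at y ∈ {2}; g ≡ 0 at y ∈ {5}; common: ∅.
  x = 4: f ≡ 0 at y ∈ {2}; g ≡ 0 at y ∈ {6}; common: ∅.
  x = 5: f ≡ 0 at y ∈ {2}; g ≡ 0 at y ∈ {0}; common: ∅.
  x = 6: f ≡ 0 at y ∈ {2}; g ≡ 0 at y ∈ {1}; common: ∅.
Collecting: common zeros = {(0, 2)}, so the count is 1.
Comparison with the Bézout bound: 1 ≤ 1 = deg(f)·deg(g), as expected for curves with no common component (the bound is attained).


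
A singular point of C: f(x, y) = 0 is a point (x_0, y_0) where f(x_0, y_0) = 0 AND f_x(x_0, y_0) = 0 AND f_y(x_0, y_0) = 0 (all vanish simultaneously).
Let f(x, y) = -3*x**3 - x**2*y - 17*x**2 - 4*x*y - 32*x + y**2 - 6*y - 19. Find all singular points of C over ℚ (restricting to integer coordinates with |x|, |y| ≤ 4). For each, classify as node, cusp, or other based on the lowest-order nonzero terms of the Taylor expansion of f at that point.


Singular points: {(-2, 1)}; classification: cusp.

Compute partial derivatives:
  f_x = -9*x**2 - 2*x*y - 34*x - 4*y - 32.
  f_y = -x**2 - 4*x + 2*y - 6.
Scan x_0 ∈ {−4, ..., 4}. For each x_0, f_y(x_0, y) is a polynomial in y; find its integer roots y ∈ {−4, ..., 4}, then test f_x and f at those candidates.
  x = -4: f_y(-4, y) = 2*y - 6; vanishes at y ∈ {3}. (-4, 3): f_x = -28 ≠ 0.
  x = -3: f_y(-3, y) = 2*y - 3; no integer root y with |y| ≤ 4.
  x = -2: f_y(-2, y) = 2*y - 2; vanishes at y ∈ {1}. (-2, 1): f_x = 0, f = 0 — SINGULAR.
  x = -1: f_y(-1, y) = 2*y - 3; no integer root y with |y| ≤ 4.
  x = 0: f_y(0, y) = 2*y - 6; vanishes at y ∈ {3}. (0, 3): f_x = -44 ≠ 0.
  x = 1: f_y(1, y) = 2*y - 11; no integer root y with |y| ≤ 4.
  x = 2: f_y(2, y) = 2*y - 18; no integer root y with |y| ≤ 4.
  x = 3: f_y(3, y) = 2*y - 27; no integer root y with |y| ≤ 4.
  x = 4: f_y(4, y) = 2*y - 38; no integer root y with |y| ≤ 4.
Only singular point on the grid: (-2, 1).
Classify: substitute x = -2 + u, y = 1 + v and expand: f = -3*u**3 - u**2*v + v**2.
No constant or linear terms (consistent with a singular point). Quadratic part: v**2. Cubic part: -3*u**3 - u**2*v.
The quadratic part v**2 is a perfect square, so there is a single (double) tangent line v = 0, i.e. y = 1. Restricting the cubic part to that line (v = 0) leaves -3*u**3 ≠ 0, so f is not divisible by v and the branch is v² ≈ 3*u**3 to lowest order — this is a cusp.
Classification: cusp.


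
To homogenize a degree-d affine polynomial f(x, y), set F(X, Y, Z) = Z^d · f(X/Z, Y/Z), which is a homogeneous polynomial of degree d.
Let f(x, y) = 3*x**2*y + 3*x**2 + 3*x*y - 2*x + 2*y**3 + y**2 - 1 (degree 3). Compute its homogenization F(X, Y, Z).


F(X, Y, Z) = 3*X**2*Y + 3*X**2*Z + 3*X*Y*Z - 2*X*Z**2 + 2*Y**3 + Y**2*Z - Z**3

deg(f) = 3.
Substitute x = X/Z, y = Y/Z into f, then multiply by Z^3.
  monomial 3·x^2·y^1 ↦ 3·X^2·Y^1·Z^0.
  monomial 3·x^2·y^0 ↦ 3·X^2·Y^0·Z^1.
  monomial 3·x^1·y^1 ↦ 3·X^1·Y^1·Z^1.
  monomial -2·x^1·y^0 ↦ -2·X^1·Y^0·Z^2.
  monomial 2·x^0·y^3 ↦ 2·X^0·Y^3·Z^0.
  monomial 1·x^0·y^2 ↦ 1·X^0·Y^2·Z^1.
  monomial -1·x^0·y^0 ↦ -1·X^0·Y^0·Z^3.
Collecting: F(X, Y, Z) = 3*X**2*Y + 3*X**2*Z + 3*X*Y*Z - 2*X*Z**2 + 2*Y**3 + Y**2*Z - Z**3.


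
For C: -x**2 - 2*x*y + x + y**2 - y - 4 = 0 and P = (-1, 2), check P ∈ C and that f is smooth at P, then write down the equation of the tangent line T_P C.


Tangent line at P: -x + 5*y - 11 = 0.

Step 1: f(-1, 2) = 0, so P lies on C.
Step 2: partial derivatives
  f_x(x, y) = -2*x - 2*y + 1, f_y(x, y) = -2*x + 2*y - 1.
  f_x(P) = -1, f_y(P) = 5 (gradient nonzero, so P is smooth).
Step 3: tangent line at P: -1·(x − -1) + 5·(y − 2) = 0.
Expanding: -x + 5*y - 11 = 0.


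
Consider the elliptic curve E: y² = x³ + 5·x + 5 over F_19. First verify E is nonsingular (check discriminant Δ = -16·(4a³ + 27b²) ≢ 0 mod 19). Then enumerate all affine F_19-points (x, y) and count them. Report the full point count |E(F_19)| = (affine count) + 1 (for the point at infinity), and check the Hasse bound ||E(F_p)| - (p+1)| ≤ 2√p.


Affine points = {(0, 9), (0, 10), (1, 7), (1, 12), (2, 2), (2, 17), (3, 3), (3, 16), (6, 2), (6, 17), (8, 5), (8, 14), (9, 0), (11, 2), (11, 17), (12, 8), (12, 11), (13, 5), (13, 14), (14, 8), (14, 11), (15, 4), (15, 15), (16, 1), (16, 18), (17, 5), (17, 14)}; affine count = 27; |E(F_19)| = 28.

Discriminant check: Δ ∝ 4a³ + 27b² = 4·5³ + 27·5² = 4·125 + 27·25 ≡ 16 (mod 19). Nonzero ⇒ E is nonsingular.
For each x ∈ F_19, compute rhs = x³ + 5·x + 5 mod 19, then count y ∈ F_19 with y² ≡ rhs.
  x = 0: rhs = 5, matching y values: 9, 10 (2 points).
  x = 1: rhs = 11, matching y values: 7, 12 (2 points).
  x = 2: rhs = 4, matching y values: 2, 17 (2 points).
  x = 3: rhs = 9, matching y values: 3, 16 (2 points).
  x = 4: rhs = 13, matching y values: none (0 points).
  x = 5: rhs = 3, matching y values: none (0 points).
  x = 6: rhs = 4, matching y values: 2, 17 (2 points).
  x = 7: rhs = 3, matching y values: none (0 points).
  x = 8: rhs = 6, matching y values: 5, 14 (2 points).
  x = 9: rhs = 0, matching y values: 0 (1 points).
  x = 10: rhs = 10, matching y values: none (0 points).
  x = 11: rhs = 4, matching y values: 2, 17 (2 points).
  x = 12: rhs = 7, matching y values: 8, 11 (2 points).
  x = 13: rhs = 6, matching y values: 5, 14 (2 points).
  x = 14: rhs = 7, matching y values: 8, 11 (2 points).
  x = 15: rhs = 16, matching y values: 4, 15 (2 points).
  x = 16: rhs = 1, matching y values: 1, 18 (2 points).
  x = 17: rhs = 6, matching y values: 5, 14 (2 points).
  x = 18: rhs = 18, matching y values: none (0 points).
Total affine count: 27.
Full point count |E(F_19)| = 27 + 1 = 28.
Hasse bound: |28 − (19+1)| = |8| = 8 ≤ 2√19 ≈ 8.7178 ✓.


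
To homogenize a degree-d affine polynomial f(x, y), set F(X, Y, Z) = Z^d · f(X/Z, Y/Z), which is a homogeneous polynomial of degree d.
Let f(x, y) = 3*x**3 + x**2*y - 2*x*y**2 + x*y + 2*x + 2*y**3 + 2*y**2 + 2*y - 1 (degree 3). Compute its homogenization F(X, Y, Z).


F(X, Y, Z) = 3*X**3 + X**2*Y - 2*X*Y**2 + X*Y*Z + 2*X*Z**2 + 2*Y**3 + 2*Y**2*Z + 2*Y*Z**2 - Z**3

deg(f) = 3.
Substitute x = X/Z, y = Y/Z into f, then multiply by Z^3.
  monomial 3·x^3·y^0 ↦ 3·X^3·Y^0·Z^0.
  monomial 1·x^2·y^1 ↦ 1·X^2·Y^1·Z^0.
  monomial -2·x^1·y^2 ↦ -2·X^1·Y^2·Z^0.
  monomial 1·x^1·y^1 ↦ 1·X^1·Y^1·Z^1.
  monomial 2·x^1·y^0 ↦ 2·X^1·Y^0·Z^2.
  monomial 2·x^0·y^3 ↦ 2·X^0·Y^3·Z^0.
  monomial 2·x^0·y^2 ↦ 2·X^0·Y^2·Z^1.
  monomial 2·x^0·y^1 ↦ 2·X^0·Y^1·Z^2.
  monomial -1·x^0·y^0 ↦ -1·X^0·Y^0·Z^3.
Collecting: F(X, Y, Z) = 3*X**3 + X**2*Y - 2*X*Y**2 + X*Y*Z + 2*X*Z**2 + 2*Y**3 + 2*Y**2*Z + 2*Y*Z**2 - Z**3.


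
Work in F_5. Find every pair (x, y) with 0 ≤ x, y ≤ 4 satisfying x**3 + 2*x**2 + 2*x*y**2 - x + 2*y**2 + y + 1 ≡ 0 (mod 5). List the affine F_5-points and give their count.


Affine F_5-points: {(2, 0), (2, 4), (3, 4), (4, 2)}; count = 4.

For each of the 25 pairs (x, y) ∈ F_5², evaluate f(x, y) mod 5. Record the zeros.
  x = 0: [0↦1, 1↦4, 2↦1, 3↦2, 4↦2]  zeros at y ∈ ∅
  x = 1: [0↦3, 1↦3, 2↦1, 3↦2, 4↦1]  zeros at y ∈ ∅
  x = 2: [0↦0, 1↦2, 2↦1, 3↦2, 4↦0]  zeros at y ∈ {0, 4}
  x = 3: [0↦3, 1↦2, 2↦2, 3↦3, 4↦0]  zeros at y ∈ {4}
  x = 4: [0↦3, 1↦4, 2↦0, 3↦1, 4↦2]  zeros at y ∈ {2}
Collecting zeros: affine points = {(2, 0), (2, 4), (3, 4), (4, 2)}.
Total count |C(F_5)_aff| = 4.


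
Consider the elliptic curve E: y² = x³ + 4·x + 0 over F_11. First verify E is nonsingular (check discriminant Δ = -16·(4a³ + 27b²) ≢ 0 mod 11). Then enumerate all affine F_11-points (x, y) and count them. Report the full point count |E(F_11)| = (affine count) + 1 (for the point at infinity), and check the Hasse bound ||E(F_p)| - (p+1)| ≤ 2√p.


Affine points = {(0, 0), (1, 4), (1, 7), (2, 4), (2, 7), (4, 5), (4, 6), (6, 3), (6, 8), (8, 4), (8, 7)}; affine count = 11; |E(F_11)| = 12.

Discriminant check: Δ ∝ 4a³ + 27b² = 4·4³ + 27·0² = 4·64 + 27·0 ≡ 3 (mod 11). Nonzero ⇒ E is nonsingular.
For each x ∈ F_11, compute rhs = x³ + 4·x + 0 mod 11, then count y ∈ F_11 with y² ≡ rhs.
  x = 0: rhs = 0, matching y values: 0 (1 points).
  x = 1: rhs = 5, matching y values: 4, 7 (2 points).
  x = 2: rhs = 5, matching y values: 4, 7 (2 points).
  x = 3: rhs = 6, matching y values: none (0 points).
  x = 4: rhs = 3, matching y values: 5, 6 (2 points).
  x = 5: rhs = 2, matching y values: none (0 points).
  x = 6: rhs = 9, matching y values: 3, 8 (2 points).
  x = 7: rhs = 8, matching y values: none (0 points).
  x = 8: rhs = 5, matching y values: 4, 7 (2 points).
  x = 9: rhs = 6, matching y values: none (0 points).
  x = 10: rhs = 6, matching y values: none (0 points).
Total affine count: 11.
Full point count |E(F_11)| = 11 + 1 = 12.
Hasse bound: |12 − (11+1)| = |0| = 0 ≤ 2√11 ≈ 6.6332 ✓.


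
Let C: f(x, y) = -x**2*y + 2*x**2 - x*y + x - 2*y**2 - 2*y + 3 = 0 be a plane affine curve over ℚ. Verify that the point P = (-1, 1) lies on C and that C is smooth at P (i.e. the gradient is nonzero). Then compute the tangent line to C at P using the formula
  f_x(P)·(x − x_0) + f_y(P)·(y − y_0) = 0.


Tangent line at P: -2*x - 6*y + 4 = 0.

Step 1: f(-1, 1) = 0, so P lies on C.
Step 2: partial derivatives
  f_x(x, y) = -2*x*y + 4*x - y + 1, f_y(x, y) = -x**2 - x - 4*y - 2.
  f_x(P) = -2, f_y(P) = -6 (gradient nonzero, so P is smooth).
Step 3: tangent line at P: -2·(x − -1) + -6·(y − 1) = 0.
Expanding: -2*x - 6*y + 4 = 0.


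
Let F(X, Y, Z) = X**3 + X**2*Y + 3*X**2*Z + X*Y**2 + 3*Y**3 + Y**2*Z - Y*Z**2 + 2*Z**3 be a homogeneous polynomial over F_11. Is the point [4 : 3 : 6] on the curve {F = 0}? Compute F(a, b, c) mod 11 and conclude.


F(4,3,6) ≡ 4 (mod 11); P is NOT on the curve.

Evaluate F(4, 3, 6) term-by-term (mod 11).
  X**3 ↦ 1·64·1·1 = 64
  X**2*Y ↦ 1·16·3·1 = 48
  3*X**2*Z ↦ 3·16·1·6 = 288
  X*Y**2 ↦ 1·4·9·1 = 36
  3*Y**3 ↦ 3·1·27·1 = 81
  Y**2*Z ↦ 1·1·9·6 = 54
  -Y*Z**2 ↦ -1·1·3·36 = -108
  2*Z**3 ↦ 2·1·1·216 = 432
Sum: F(4, 3, 6) = (64) + (48) + (288) + (36) + (81) + (54) + (-108) + (432) = 895.
Reducing mod 11: 895 ≡ 4 (mod 11).
Since F(a, b, c) ≡ 4 ≠ 0 (mod 11), P does NOT lie on the curve.


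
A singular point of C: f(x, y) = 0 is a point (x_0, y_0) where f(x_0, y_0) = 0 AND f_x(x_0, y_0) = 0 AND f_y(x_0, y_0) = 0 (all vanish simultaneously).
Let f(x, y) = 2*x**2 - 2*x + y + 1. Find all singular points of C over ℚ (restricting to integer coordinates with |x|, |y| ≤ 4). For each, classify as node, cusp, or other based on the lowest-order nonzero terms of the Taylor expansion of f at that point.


No singular points in the scanned grid; C is smooth there.

Compute partial derivatives:
  f_x = 4*x - 2.
  f_y = 1.
f_y = 1 is a nonzero constant, so f_y never vanishes: no point (x, y) can satisfy f = f_x = f_y = 0. In particular no (x, y) ∈ {−4, ..., 4}² is singular; the curve is smooth.


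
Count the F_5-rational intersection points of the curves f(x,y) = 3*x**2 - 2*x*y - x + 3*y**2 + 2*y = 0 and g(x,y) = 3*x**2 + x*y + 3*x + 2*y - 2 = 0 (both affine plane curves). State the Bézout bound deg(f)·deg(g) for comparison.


Common zeros: {(0, 1)}; count = 1; Bézout bound = 4.

deg(f) = 2, deg(g) = 2, so Bézout bound = 4.
Scan x ∈ F_5. For each x, list the y ∈ F_5 with f(x, y) ≡ 0 and those with g(x, y) ≡ 0 (mod 5); the common zeros in that column are the intersection.
  x = 0: f ≡ 0 at y ∈ {0, 1}; g ≡ 0 at y ∈ {1}; common: {1}.
  x = 1: f ≡ 0 at y ∈ {1, 4}; g ≡ 0 at y ∈ {2}; common: ∅.
  x = 2: f ≡ 0 at y ∈ {0, 4}; g ≡ 0 at y ∈ {1}; common: ∅.
  x = 3: f ≡ 0 at y ∈ ∅; g ≡ 0 at y ∈ ∅; common: ∅.
  x = 4: f ≡ 0 at y ∈ ∅; g ≡ 0 at y ∈ {2}; common: ∅.
Collecting: common zeros = {(0, 1)}, so the count is 1.
Comparison with the Bézout bound: 1 ≤ 4 = deg(f)·deg(g), as expected for curves with no common component (the affine F_5-count falls short of the bound because intersections may lie at infinity, over extension fields, or carry multiplicity).


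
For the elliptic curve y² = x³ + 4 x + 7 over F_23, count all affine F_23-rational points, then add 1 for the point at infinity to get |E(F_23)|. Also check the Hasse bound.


Affine points = {(1, 9), (1, 14), (2, 0), (3, 0), (4, 8), (4, 15), (9, 6), (9, 17), (10, 9), (10, 14), (11, 5), (11, 18), (12, 9), (12, 14), (13, 5), (13, 18), (14, 1), (14, 22), (16, 2), (16, 21), (18, 0), (22, 5), (22, 18)}; affine count = 23; |E(F_23)| = 24.

Discriminant check: Δ ∝ 4a³ + 27b² = 4·4³ + 27·7² = 4·64 + 27·49 ≡ 15 (mod 23). Nonzero ⇒ E is nonsingular.
For each x ∈ F_23, compute rhs = x³ + 4·x + 7 mod 23, then count y ∈ F_23 with y² ≡ rhs.
  x = 0: rhs = 7, matching y values: none (0 points).
  x = 1: rhs = 12, matching y values: 9, 14 (2 points).
  x = 2: rhs = 0, matching y values: 0 (1 points).
  x = 3: rhs = 0, matching y values: 0 (1 points).
  x = 4: rhs = 18, matching y values: 8, 15 (2 points).
  x = 5: rhs = 14, matching y values: none (0 points).
  x = 6: rhs = 17, matching y values: none (0 points).
  x = 7: rhs = 10, matching y values: none (0 points).
  x = 8: rhs = 22, matching y values: none (0 points).
  x = 9: rhs = 13, matching y values: 6, 17 (2 points).
  x = 10: rhs = 12, matching y values: 9, 14 (2 points).
  x = 11: rhs = 2, matching y values: 5, 18 (2 points).
  x = 12: rhs = 12, matching y values: 9, 14 (2 points).
  x = 13: rhs = 2, matching y values: 5, 18 (2 points).
  x = 14: rhs = 1, matching y values: 1, 22 (2 points).
  x = 15: rhs = 15, matching y values: none (0 points).
  x = 16: rhs = 4, matching y values: 2, 21 (2 points).
  x = 17: rhs = 20, matching y values: none (0 points).
  x = 18: rhs = 0, matching y values: 0 (1 points).
  x = 19: rhs = 19, matching y values: none (0 points).
  x = 20: rhs = 14, matching y values: none (0 points).
  x = 21: rhs = 14, matching y values: none (0 points).
  x = 22: rhs = 2, matching y values: 5, 18 (2 points).
Total affine count: 23.
Full point count |E(F_23)| = 23 + 1 = 24.
Hasse bound: |24 − (23+1)| = |0| = 0 ≤ 2√23 ≈ 9.5917 ✓.


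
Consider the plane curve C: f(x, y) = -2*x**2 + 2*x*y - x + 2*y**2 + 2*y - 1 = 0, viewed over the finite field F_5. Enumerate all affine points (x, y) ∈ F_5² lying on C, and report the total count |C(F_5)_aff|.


Affine F_5-points: {(2, 3), (2, 4), (3, 3), (4, 1), (4, 4)}; count = 5.

For each of the 25 pairs (x, y) ∈ F_5², evaluate f(x, y) mod 5. Record the zeros.
  x = 0: [0↦4, 1↦3, 2↦1, 3↦3, 4↦4]  zeros at y ∈ ∅
  x = 1: [0↦1, 1↦2, 2↦2, 3↦1, 4↦4]  zeros at y ∈ ∅
  x = 2: [0↦4, 1↦2, 2↦4, 3↦0, 4↦0]  zeros at y ∈ {3, 4}
  x = 3: [0↦3, 1↦3, 2↦2, 3↦0, 4↦2]  zeros at y ∈ {3}
  x = 4: [0↦3, 1↦0, 2↦1, 3↦1, 4↦0]  zeros at y ∈ {1, 4}
Collecting zeros: affine points = {(2, 3), (2, 4), (3, 3), (4, 1), (4, 4)}.
Total count |C(F_5)_aff| = 5.


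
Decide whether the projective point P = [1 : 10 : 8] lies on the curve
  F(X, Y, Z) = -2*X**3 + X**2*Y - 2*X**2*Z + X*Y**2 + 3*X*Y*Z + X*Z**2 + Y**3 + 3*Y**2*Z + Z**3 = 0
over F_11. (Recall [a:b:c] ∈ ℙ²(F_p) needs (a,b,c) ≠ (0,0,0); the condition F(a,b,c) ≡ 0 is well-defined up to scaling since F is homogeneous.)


F(1,10,8) ≡ 7 (mod 11); P is NOT on the curve.

Evaluate F(1, 10, 8) term-by-term (mod 11).
  -2*X**3 ↦ -2·1·1·1 = -2
  X**2*Y ↦ 1·1·10·1 = 10
  -2*X**2*Z ↦ -2·1·1·8 = -16
  X*Y**2 ↦ 1·1·100·1 = 100
  3*X*Y*Z ↦ 3·1·10·8 = 240
  X*Z**2 ↦ 1·1·1·64 = 64
  Y**3 ↦ 1·1·1000·1 = 1000
  3*Y**2*Z ↦ 3·1·100·8 = 2400
  Z**3 ↦ 1·1·1·512 = 512
Sum: F(1, 10, 8) = (-2) + (10) + (-16) + (100) + (240) + (64) + (1000) + (2400) + (512) = 4308.
Reducing mod 11: 4308 ≡ 7 (mod 11).
Since F(a, b, c) ≡ 7 ≠ 0 (mod 11), P does NOT lie on the curve.


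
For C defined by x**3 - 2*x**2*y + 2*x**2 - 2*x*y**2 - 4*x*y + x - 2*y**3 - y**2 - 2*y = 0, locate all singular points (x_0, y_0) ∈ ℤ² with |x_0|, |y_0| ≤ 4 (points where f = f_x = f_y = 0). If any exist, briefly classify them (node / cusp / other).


Singular points: {(-1, 0)}; classification: node.

Compute partial derivatives:
  f_x = 3*x**2 - 4*x*y + 4*x - 2*y**2 - 4*y + 1.
  f_y = -2*x**2 - 4*x*y - 4*x - 6*y**2 - 2*y - 2.
Scan x_0 ∈ {−4, ..., 4}. For each x_0, f_y(x_0, y) is a polynomial in y; find its integer roots y ∈ {−4, ..., 4}, then test f_x and f at those candidates.
  x = -4: f_y(-4, y) = -6*y**2 + 14*y - 18; no integer root y with |y| ≤ 4.
  x = -3: f_y(-3, y) = -6*y**2 + 10*y - 8; no integer root y with |y| ≤ 4.
  x = -2: f_y(-2, y) = -6*y**2 + 6*y - 2; no integer root y with |y| ≤ 4.
  x = -1: f_y(-1, y) = -6*y**2 + 2*y; vanishes at y ∈ {0}. (-1, 0): f_x = 0, f = 0 — SINGULAR.
  x = 0: f_y(0, y) = -6*y**2 - 2*y - 2; no integer root y with |y| ≤ 4.
  x = 1: f_y(1, y) = -6*y**2 - 6*y - 8; no integer root y with |y| ≤ 4.
  x = 2: f_y(2, y) = -6*y**2 - 10*y - 18; no integer root y with |y| ≤ 4.
  x = 3: f_y(3, y) = -6*y**2 - 14*y - 32; no integer root y with |y| ≤ 4.
  x = 4: f_y(4, y) = -6*y**2 - 18*y - 50; no integer root y with |y| ≤ 4.
Only singular point on the grid: (-1, 0).
Classify: substitute x = -1 + u, y = 0 + v and expand: f = u**3 - 2*u**2*v - u**2 - 2*u*v**2 - 2*v**3 + v**2.
No constant or linear terms (consistent with a singular point). Quadratic part: -u**2 + v**2. Cubic part: u**3 - 2*u**2*v - 2*u*v**2 - 2*v**3.
The quadratic part v**2 - u**2 = (v − u)(v + u) splits into two distinct linear factors, so there are two distinct tangent lines y − 0 = ±(x − -1) — this is a node (ordinary double point).
Classification: node.


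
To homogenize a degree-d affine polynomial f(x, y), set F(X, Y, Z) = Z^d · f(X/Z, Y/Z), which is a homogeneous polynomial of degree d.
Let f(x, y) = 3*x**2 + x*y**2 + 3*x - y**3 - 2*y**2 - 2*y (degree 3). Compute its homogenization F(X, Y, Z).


F(X, Y, Z) = 3*X**2*Z + X*Y**2 + 3*X*Z**2 - Y**3 - 2*Y**2*Z - 2*Y*Z**2

deg(f) = 3.
Substitute x = X/Z, y = Y/Z into f, then multiply by Z^3.
  monomial 3·x^2·y^0 ↦ 3·X^2·Y^0·Z^1.
  monomial 1·x^1·y^2 ↦ 1·X^1·Y^2·Z^0.
  monomial 3·x^1·y^0 ↦ 3·X^1·Y^0·Z^2.
  monomial -1·x^0·y^3 ↦ -1·X^0·Y^3·Z^0.
  monomial -2·x^0·y^2 ↦ -2·X^0·Y^2·Z^1.
  monomial -2·x^0·y^1 ↦ -2·X^0·Y^1·Z^2.
Collecting: F(X, Y, Z) = 3*X**2*Z + X*Y**2 + 3*X*Z**2 - Y**3 - 2*Y**2*Z - 2*Y*Z**2.


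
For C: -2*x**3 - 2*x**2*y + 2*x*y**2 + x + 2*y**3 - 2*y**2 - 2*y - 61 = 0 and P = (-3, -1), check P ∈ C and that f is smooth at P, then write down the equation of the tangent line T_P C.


Tangent line at P: -63*x + 2*y - 187 = 0.

Step 1: f(-3, -1) = 0, so P lies on C.
Step 2: partial derivatives
  f_x(x, y) = -6*x**2 - 4*x*y + 2*y**2 + 1, f_y(x, y) = -2*x**2 + 4*x*y + 6*y**2 - 4*y - 2.
  f_x(P) = -63, f_y(P) = 2 (gradient nonzero, so P is smooth).
Step 3: tangent line at P: -63·(x − -3) + 2·(y − -1) = 0.
Expanding: -63*x + 2*y - 187 = 0.


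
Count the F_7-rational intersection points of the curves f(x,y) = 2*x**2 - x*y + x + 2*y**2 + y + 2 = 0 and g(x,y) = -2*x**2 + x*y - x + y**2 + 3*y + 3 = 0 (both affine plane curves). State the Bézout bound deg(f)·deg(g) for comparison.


Common zeros: ∅; count = 0; Bézout bound = 4.

deg(f) = 2, deg(g) = 2, so Bézout bound = 4.
Scan x ∈ F_7. For each x, list the y ∈ F_7 with f(x, y) ≡ 0 and those with g(x, y) ≡ 0 (mod 7); the common zeros in that column are the intersection.
  x = 0: f ≡ 0 at y ∈ ∅; g ≡ 0 at y ∈ {1, 3}; common: ∅.
  x = 1: f ≡ 0 at y ∈ {1, 6}; g ≡ 0 at y ∈ {0, 3}; common: ∅.
  x = 2: f ≡ 0 at y ∈ ∅; g ≡ 0 at y ∈ {0, 2}; common: ∅.
  x = 3: f ≡ 0 at y ∈ {3, 5}; g ≡ 0 at y ∈ ∅; common: ∅.
  x = 4: f ≡ 0 at y ∈ ∅; g ≡ 0 at y ∈ ∅; common: ∅.
  x = 5: f ≡ 0 at y ∈ {3, 6}; g ≡ 0 at y ∈ ∅; common: ∅.
  x = 6: f ≡ 0 at y ∈ {1, 5}; g ≡ 0 at y ∈ ∅; common: ∅.
Collecting: common zeros = ∅, so the count is 0.
Comparison with the Bézout bound: 0 ≤ 4 = deg(f)·deg(g), as expected for curves with no common component (the affine F_7-count falls short of the bound because intersections may lie at infinity, over extension fields, or carry multiplicity).


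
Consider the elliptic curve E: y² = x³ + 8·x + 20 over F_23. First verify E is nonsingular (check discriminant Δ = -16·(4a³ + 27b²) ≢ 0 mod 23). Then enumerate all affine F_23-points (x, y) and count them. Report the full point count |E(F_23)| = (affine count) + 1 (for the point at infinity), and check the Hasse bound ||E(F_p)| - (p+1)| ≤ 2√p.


Affine points = {(1, 11), (1, 12), (3, 5), (3, 18), (4, 1), (4, 22), (5, 1), (5, 22), (6, 10), (6, 13), (9, 4), (9, 19), (11, 6), (11, 17), (12, 2), (12, 21), (14, 1), (14, 22), (16, 9), (16, 14), (17, 3), (17, 20), (18, 4), (18, 19), (19, 4), (19, 19)}; affine count = 26; |E(F_23)| = 27.

Discriminant check: Δ ∝ 4a³ + 27b² = 4·8³ + 27·20² = 4·512 + 27·400 ≡ 14 (mod 23). Nonzero ⇒ E is nonsingular.
For each x ∈ F_23, compute rhs = x³ + 8·x + 20 mod 23, then count y ∈ F_23 with y² ≡ rhs.
  x = 0: rhs = 20, matching y values: none (0 points).
  x = 1: rhs = 6, matching y values: 11, 12 (2 points).
  x = 2: rhs = 21, matching y values: none (0 points).
  x = 3: rhs = 2, matching y values: 5, 18 (2 points).
  x = 4: rhs = 1, matching y values: 1, 22 (2 points).
  x = 5: rhs = 1, matching y values: 1, 22 (2 points).
  x = 6: rhs = 8, matching y values: 10, 13 (2 points).
  x = 7: rhs = 5, matching y values: none (0 points).
  x = 8: rhs = 21, matching y values: none (0 points).
  x = 9: rhs = 16, matching y values: 4, 19 (2 points).
  x = 10: rhs = 19, matching y values: none (0 points).
  x = 11: rhs = 13, matching y values: 6, 17 (2 points).
  x = 12: rhs = 4, matching y values: 2, 21 (2 points).
  x = 13: rhs = 21, matching y values: none (0 points).
  x = 14: rhs = 1, matching y values: 1, 22 (2 points).
  x = 15: rhs = 19, matching y values: none (0 points).
  x = 16: rhs = 12, matching y values: 9, 14 (2 points).
  x = 17: rhs = 9, matching y values: 3, 20 (2 points).
  x = 18: rhs = 16, matching y values: 4, 19 (2 points).
  x = 19: rhs = 16, matching y values: 4, 19 (2 points).
  x = 20: rhs = 15, matching y values: none (0 points).
  x = 21: rhs = 19, matching y values: none (0 points).
  x = 22: rhs = 11, matching y values: none (0 points).
Total affine count: 26.
Full point count |E(F_23)| = 26 + 1 = 27.
Hasse bound: |27 − (23+1)| = |3| = 3 ≤ 2√23 ≈ 9.5917 ✓.


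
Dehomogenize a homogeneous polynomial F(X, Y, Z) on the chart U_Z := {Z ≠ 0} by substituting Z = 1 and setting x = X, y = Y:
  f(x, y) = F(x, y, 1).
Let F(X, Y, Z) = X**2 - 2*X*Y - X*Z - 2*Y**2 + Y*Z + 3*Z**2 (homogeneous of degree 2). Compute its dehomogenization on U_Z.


f(x, y) = x**2 - 2*x*y - x - 2*y**2 + y + 3

On U_Z we set Z = 1. Each monomial c·X^i·Y^j·Z^k in F becomes c·x^i·y^j·1^k = c·x^i·y^j.
Substituting Z = 1: F(X, Y, 1) = x**2 - 2*x*y - x - 2*y**2 + y + 3.
Note: deg(f) ≤ deg(F) = 2; strict inequality happens when F is divisible by Z (lost terms).


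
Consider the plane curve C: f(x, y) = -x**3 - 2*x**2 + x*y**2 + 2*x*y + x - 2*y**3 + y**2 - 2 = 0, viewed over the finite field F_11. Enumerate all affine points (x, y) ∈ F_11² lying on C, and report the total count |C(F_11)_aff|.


Affine F_11-points: {(1, 6), (2, 1), (3, 0), (3, 3), (3, 10), (4, 4), (6, 9), (7, 8), (7, 10), (9, 1), (10, 5), (10, 7), (10, 10)}; count = 13.

For each of the 121 pairs (x, y) ∈ F_11², evaluate f(x, y) mod 11. Record the zeros.
  x = 0: [0↦9, 1↦8, 2↦8, 3↦8, 4↦7, 5↦4, 6↦9, 7↦10, 8↦6, 9↦7, 10↦1]  zeros at y ∈ ∅
  x = 1: [0↦7, 1↦9, 2↦3, 3↦10, 4↦7, 5↦4, 6↦0, 7↦5, 8↦7, 9↦5, 10↦9]  zeros at y ∈ {6}
  x = 2: [0↦6, 1↦0, 2↦10, 3↦2, 4↦8, 5↦5, 6↦3, 7↦1, 8↦9, 9↦4, 10↦7]  zeros at y ∈ {1}
  x = 3: [0↦0, 1↦8, 2↦1, 3↦0, 4↦4, 5↦1, 6↦1, 7↦3, 8↦6, 9↦9, 10↦0]  zeros at y ∈ {0, 3, 10}
  x = 4: [0↦5, 1↦5, 2↦3, 3↦9, 4↦0, 5↦8, 6↦10, 7↦5, 8↦3, 9↦3, 10↦4]  zeros at y ∈ {4}
  x = 5: [0↦4, 1↦7, 2↦10, 3↦1, 4↦1, 5↦9, 6↦2, 7↦1, 8↦5, 9↦2, 10↦2]  zeros at y ∈ ∅
  x = 6: [0↦2, 1↦8, 2↦5, 3↦3, 4↦1, 5↦9, 6↦4, 7↦7, 8↦6, 9↦0, 10↦10]  zeros at y ∈ {9}
  x = 7: [0↦4, 1↦2, 2↦4, 3↦9, 4↦5, 5↦2, 6↦10, 7↦6, 8↦0, 9↦2, 10↦0]  zeros at y ∈ {8, 10}
  x = 8: [0↦4, 1↦5, 2↦1, 3↦2, 4↦7, 5↦4, 6↦3, 7↦3, 8↦3, 9↦2, 10↦10]  zeros at y ∈ ∅
  x = 9: [0↦7, 1↦0, 2↦1, 3↦9, 4↦1, 5↦9, 6↦10, 7↦3, 8↦9, 9↦5, 10↦1]  zeros at y ∈ {1}
  x = 10: [0↦7, 1↦3, 2↦9, 3↦2, 4↦3, 5↦0, 6↦3, 7↦0, 8↦1, 9↦5, 10↦0]  zeros at y ∈ {5, 7, 10}
Collecting zeros: affine points = {(1, 6), (2, 1), (3, 0), (3, 3), (3, 10), (4, 4), (6, 9), (7, 8), (7, 10), (9, 1), (10, 5), (10, 7), (10, 10)}.
Total count |C(F_11)_aff| = 13.


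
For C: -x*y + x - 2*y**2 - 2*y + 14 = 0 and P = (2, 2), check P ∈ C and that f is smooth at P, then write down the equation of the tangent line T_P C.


Tangent line at P: -x - 12*y + 26 = 0.

Step 1: f(2, 2) = 0, so P lies on C.
Step 2: partial derivatives
  f_x(x, y) = 1 - y, f_y(x, y) = -x - 4*y - 2.
  f_x(P) = -1, f_y(P) = -12 (gradient nonzero, so P is smooth).
Step 3: tangent line at P: -1·(x − 2) + -12·(y − 2) = 0.
Expanding: -x - 12*y + 26 = 0.


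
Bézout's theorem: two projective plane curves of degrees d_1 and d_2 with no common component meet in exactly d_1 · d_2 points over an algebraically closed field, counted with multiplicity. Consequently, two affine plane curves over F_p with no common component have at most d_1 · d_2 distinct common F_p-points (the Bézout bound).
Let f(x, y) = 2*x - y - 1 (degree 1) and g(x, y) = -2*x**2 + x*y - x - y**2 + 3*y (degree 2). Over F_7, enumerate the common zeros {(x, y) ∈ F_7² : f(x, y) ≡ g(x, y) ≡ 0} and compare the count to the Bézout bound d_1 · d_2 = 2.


Common zeros: {(1, 1)}; count = 1; Bézout bound = 2.

deg(f) = 1, deg(g) = 2, so Bézout bound = 2.
Scan x ∈ F_7. For each x, list the y ∈ F_7 with f(x, y) ≡ 0 and those with g(x, y) ≡ 0 (mod 7); the common zeros in that column are the intersection.
  x = 0: f ≡ 0 at y ∈ {6}; g ≡ 0 at y ∈ {0, 3}; common: ∅.
  x = 1: f ≡ 0 at y ∈ {1}; g ≡ 0 at y ∈ {1, 3}; common: {1}.
  x = 2: f ≡ 0 at y ∈ {3}; g ≡ 0 at y ∈ ∅; common: ∅.
  x = 3: f ≡ 0 at y ∈ {5}; g ≡ 0 at y ∈ {0, 6}; common: ∅.
  x = 4: f ≡ 0 at y ∈ {0}; g ≡ 0 at y ∈ ∅; common: ∅.
  x = 5: f ≡ 0 at y ∈ {2}; g ≡ 0 at y ∈ ∅; common: ∅.
  x = 6: f ≡ 0 at y ∈ {4}; g ≡ 0 at y ∈ {1}; common: ∅.
Collecting: common zeros = {(1, 1)}, so the count is 1.
Comparison with the Bézout bound: 1 ≤ 2 = deg(f)·deg(g), as expected for curves with no common component (the affine F_7-count falls short of the bound because intersections may lie at infinity, over extension fields, or carry multiplicity).


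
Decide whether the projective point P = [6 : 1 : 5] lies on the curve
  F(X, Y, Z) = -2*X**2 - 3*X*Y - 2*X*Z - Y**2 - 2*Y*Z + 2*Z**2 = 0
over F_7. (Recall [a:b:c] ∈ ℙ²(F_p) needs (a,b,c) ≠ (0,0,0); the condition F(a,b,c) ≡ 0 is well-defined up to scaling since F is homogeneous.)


F(6,1,5) ≡ 1 (mod 7); P is NOT on the curve.

Evaluate F(6, 1, 5) term-by-term (mod 7).
  -2*X**2 ↦ -2·36·1·1 = -72
  -3*X*Y ↦ -3·6·1·1 = -18
  -2*X*Z ↦ -2·6·1·5 = -60
  -Y**2 ↦ -1·1·1·1 = -1
  -2*Y*Z ↦ -2·1·1·5 = -10
  2*Z**2 ↦ 2·1·1·25 = 50
Sum: F(6, 1, 5) = (-72) + (-18) + (-60) + (-1) + (-10) + (50) = -111.
Reducing mod 7: -111 ≡ 1 (mod 7).
Since F(a, b, c) ≡ 1 ≠ 0 (mod 7), P does NOT lie on the curve.


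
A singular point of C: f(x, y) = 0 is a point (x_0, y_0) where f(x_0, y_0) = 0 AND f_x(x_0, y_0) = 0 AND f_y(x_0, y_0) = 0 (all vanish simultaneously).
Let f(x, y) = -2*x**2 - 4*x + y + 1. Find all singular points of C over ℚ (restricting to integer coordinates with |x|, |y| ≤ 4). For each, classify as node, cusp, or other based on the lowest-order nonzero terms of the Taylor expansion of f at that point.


No singular points in the scanned grid; C is smooth there.

Compute partial derivatives:
  f_x = -4*x - 4.
  f_y = 1.
f_y = 1 is a nonzero constant, so f_y never vanishes: no point (x, y) can satisfy f = f_x = f_y = 0. In particular no (x, y) ∈ {−4, ..., 4}² is singular; the curve is smooth.


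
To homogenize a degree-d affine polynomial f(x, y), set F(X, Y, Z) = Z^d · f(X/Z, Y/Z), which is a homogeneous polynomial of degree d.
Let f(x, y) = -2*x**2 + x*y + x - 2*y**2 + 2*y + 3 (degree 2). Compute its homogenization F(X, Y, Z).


F(X, Y, Z) = -2*X**2 + X*Y + X*Z - 2*Y**2 + 2*Y*Z + 3*Z**2

deg(f) = 2.
Substitute x = X/Z, y = Y/Z into f, then multiply by Z^2.
  monomial -2·x^2·y^0 ↦ -2·X^2·Y^0·Z^0.
  monomial 1·x^1·y^1 ↦ 1·X^1·Y^1·Z^0.
  monomial 1·x^1·y^0 ↦ 1·X^1·Y^0·Z^1.
  monomial -2·x^0·y^2 ↦ -2·X^0·Y^2·Z^0.
  monomial 2·x^0·y^1 ↦ 2·X^0·Y^1·Z^1.
  monomial 3·x^0·y^0 ↦ 3·X^0·Y^0·Z^2.
Collecting: F(X, Y, Z) = -2*X**2 + X*Y + X*Z - 2*Y**2 + 2*Y*Z + 3*Z**2.


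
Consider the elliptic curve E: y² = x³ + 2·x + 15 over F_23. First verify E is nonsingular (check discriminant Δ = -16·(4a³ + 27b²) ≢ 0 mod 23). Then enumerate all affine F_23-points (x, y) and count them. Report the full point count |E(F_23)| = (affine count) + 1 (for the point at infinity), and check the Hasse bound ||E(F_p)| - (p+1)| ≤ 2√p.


Affine points = {(1, 8), (1, 15), (2, 2), (2, 21), (3, 5), (3, 18), (4, 8), (4, 15), (5, 9), (5, 14), (6, 6), (6, 17), (7, 2), (7, 21), (9, 7), (9, 16), (10, 0), (14, 2), (14, 21), (15, 4), (15, 19), (16, 7), (16, 16), (18, 8), (18, 15), (19, 9), (19, 14), (21, 7), (21, 16), (22, 9), (22, 14)}; affine count = 31; |E(F_23)| = 32.

Discriminant check: Δ ∝ 4a³ + 27b² = 4·2³ + 27·15² = 4·8 + 27·225 ≡ 12 (mod 23). Nonzero ⇒ E is nonsingular.
For each x ∈ F_23, compute rhs = x³ + 2·x + 15 mod 23, then count y ∈ F_23 with y² ≡ rhs.
  x = 0: rhs = 15, matching y values: none (0 points).
  x = 1: rhs = 18, matching y values: 8, 15 (2 points).
  x = 2: rhs = 4, matching y values: 2, 21 (2 points).
  x = 3: rhs = 2, matching y values: 5, 18 (2 points).
  x = 4: rhs = 18, matching y values: 8, 15 (2 points).
  x = 5: rhs = 12, matching y values: 9, 14 (2 points).
  x = 6: rhs = 13, matching y values: 6, 17 (2 points).
  x = 7: rhs = 4, matching y values: 2, 21 (2 points).
  x = 8: rhs = 14, matching y values: none (0 points).
  x = 9: rhs = 3, matching y values: 7, 16 (2 points).
  x = 10: rhs = 0, matching y values: 0 (1 points).
  x = 11: rhs = 11, matching y values: none (0 points).
  x = 12: rhs = 19, matching y values: none (0 points).
  x = 13: rhs = 7, matching y values: none (0 points).
  x = 14: rhs = 4, matching y values: 2, 21 (2 points).
  x = 15: rhs = 16, matching y values: 4, 19 (2 points).
  x = 16: rhs = 3, matching y values: 7, 16 (2 points).
  x = 17: rhs = 17, matching y values: none (0 points).
  x = 18: rhs = 18, matching y values: 8, 15 (2 points).
  x = 19: rhs = 12, matching y values: 9, 14 (2 points).
  x = 20: rhs = 5, matching y values: none (0 points).
  x = 21: rhs = 3, matching y values: 7, 16 (2 points).
  x = 22: rhs = 12, matching y values: 9, 14 (2 points).
Total affine count: 31.
Full point count |E(F_23)| = 31 + 1 = 32.
Hasse bound: |32 − (23+1)| = |8| = 8 ≤ 2√23 ≈ 9.5917 ✓.


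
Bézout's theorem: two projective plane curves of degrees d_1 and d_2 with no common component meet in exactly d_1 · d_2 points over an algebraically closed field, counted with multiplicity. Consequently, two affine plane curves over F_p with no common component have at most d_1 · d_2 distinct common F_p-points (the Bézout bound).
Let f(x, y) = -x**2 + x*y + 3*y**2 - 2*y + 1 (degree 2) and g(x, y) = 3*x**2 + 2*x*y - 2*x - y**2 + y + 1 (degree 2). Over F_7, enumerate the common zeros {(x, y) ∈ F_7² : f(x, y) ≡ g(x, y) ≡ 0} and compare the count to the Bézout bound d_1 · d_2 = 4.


Common zeros: ∅; count = 0; Bézout bound = 4.

deg(f) = 2, deg(g) = 2, so Bézout bound = 4.
Scan x ∈ F_7. For each x, list the y ∈ F_7 with f(x, y) ≡ 0 and those with g(x, y) ≡ 0 (mod 7); the common zeros in that column are the intersection.
  x = 0: f ≡ 0 at y ∈ ∅; g ≡ 0 at y ∈ ∅; common: ∅.
  x = 1: f ≡ 0 at y ∈ {0, 5}; g ≡ 0 at y ∈ ∅; common: ∅.
  x = 2: f ≡ 0 at y ∈ {1, 6}; g ≡ 0 at y ∈ ∅; common: ∅.
  x = 3: f ≡ 0 at y ∈ ∅; g ≡ 0 at y ∈ {1, 6}; common: ∅.
  x = 4: f ≡ 0 at y ∈ {5, 6}; g ≡ 0 at y ∈ {1}; common: ∅.
  x = 5: f ≡ 0 at y ∈ ∅; g ≡ 0 at y ∈ {2}; common: ∅.
  x = 6: f ≡ 0 at y ∈ {0, 1}; g ≡ 0 at y ∈ {2, 4}; common: ∅.
Collecting: common zeros = ∅, so the count is 0.
Comparison with the Bézout bound: 0 ≤ 4 = deg(f)·deg(g), as expected for curves with no common component (the affine F_7-count falls short of the bound because intersections may lie at infinity, over extension fields, or carry multiplicity).


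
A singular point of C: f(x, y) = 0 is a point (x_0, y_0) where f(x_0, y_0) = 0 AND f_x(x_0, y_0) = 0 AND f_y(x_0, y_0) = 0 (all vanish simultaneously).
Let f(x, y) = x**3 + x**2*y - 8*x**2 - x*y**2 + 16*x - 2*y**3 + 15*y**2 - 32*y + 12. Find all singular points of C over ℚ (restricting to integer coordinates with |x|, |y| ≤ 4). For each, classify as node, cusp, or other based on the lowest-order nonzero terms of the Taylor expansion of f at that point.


Singular points: {(2, 2)}; classification: cusp.

Compute partial derivatives:
  f_x = 3*x**2 + 2*x*y - 16*x - y**2 + 16.
  f_y = x**2 - 2*x*y - 6*y**2 + 30*y - 32.
Scan x_0 ∈ {−4, ..., 4}. For each x_0, f_y(x_0, y) is a polynomial in y; find its integer roots y ∈ {−4, ..., 4}, then test f_x and f at those candidates.
  x = -4: f_y(-4, y) = -6*y**2 + 38*y - 16; no integer root y with |y| ≤ 4.
  x = -3: f_y(-3, y) = -6*y**2 + 36*y - 23; no integer root y with |y| ≤ 4.
  x = -2: f_y(-2, y) = -6*y**2 + 34*y - 28; vanishes at y ∈ {1}. (-2, 1): f_x = 55 ≠ 0.
  x = -1: f_y(-1, y) = -6*y**2 + 32*y - 31; no integer root y with |y| ≤ 4.
  x = 0: f_y(0, y) = -6*y**2 + 30*y - 32; no integer root y with |y| ≤ 4.
  x = 1: f_y(1, y) = -6*y**2 + 28*y - 31; no integer root y with |y| ≤ 4.
  x = 2: f_y(2, y) = -6*y**2 + 26*y - 28; vanishes at y ∈ {2}. (2, 2): f_x = 0, f = 0 — SINGULAR.
  x = 3: f_y(3, y) = -6*y**2 + 24*y - 23; no integer root y with |y| ≤ 4.
  x = 4: f_y(4, y) = -6*y**2 + 22*y - 16; vanishes at y ∈ {1}. (4, 1): f_x = 7 ≠ 0.
Only singular point on the grid: (2, 2).
Classify: substitute x = 2 + u, y = 2 + v and expand: f = u**3 + u**2*v - u*v**2 - 2*v**3 + v**2.
No constant or linear terms (consistent with a singular point). Quadratic part: v**2. Cubic part: u**3 + u**2*v - u*v**2 - 2*v**3.
The quadratic part v**2 is a perfect square, so there is a single (double) tangent line v = 0, i.e. y = 2. Restricting the cubic part to that line (v = 0) leaves u**3 ≠ 0, so f is not divisible by v and the branch is v² ≈ -u**3 to lowest order — this is a cusp.
Classification: cusp.
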